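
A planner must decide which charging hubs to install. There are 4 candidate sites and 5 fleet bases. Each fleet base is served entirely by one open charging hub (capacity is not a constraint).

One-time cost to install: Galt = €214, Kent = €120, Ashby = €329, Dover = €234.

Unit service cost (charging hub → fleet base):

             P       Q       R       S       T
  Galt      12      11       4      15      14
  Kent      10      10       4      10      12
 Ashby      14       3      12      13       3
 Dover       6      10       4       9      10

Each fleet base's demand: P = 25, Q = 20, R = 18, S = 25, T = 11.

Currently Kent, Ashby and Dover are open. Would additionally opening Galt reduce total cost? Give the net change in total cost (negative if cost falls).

Current service cost with {Kent, Ashby, Dover}: 540.
Adding Galt: each fleet base re-picks its cheapest; new service cost 540, saving 0.
Extra fixed cost: 214. Net change = 214 − 0 = 214.
(Totals: 1223 → 1437.)

No — net change +214 (cost rises by 214).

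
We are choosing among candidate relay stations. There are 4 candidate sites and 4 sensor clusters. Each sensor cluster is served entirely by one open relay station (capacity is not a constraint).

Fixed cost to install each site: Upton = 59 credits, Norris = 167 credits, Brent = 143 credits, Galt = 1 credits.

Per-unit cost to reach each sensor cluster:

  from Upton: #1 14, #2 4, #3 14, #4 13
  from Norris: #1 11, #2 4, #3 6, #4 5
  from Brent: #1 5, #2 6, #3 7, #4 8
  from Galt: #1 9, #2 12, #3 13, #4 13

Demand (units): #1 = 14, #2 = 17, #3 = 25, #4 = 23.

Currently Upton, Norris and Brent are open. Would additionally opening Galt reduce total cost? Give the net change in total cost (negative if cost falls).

Current service cost with {Upton, Norris, Brent}: 403.
Adding Galt: each sensor cluster re-picks its cheapest; new service cost 403, saving 0.
Extra fixed cost: 1. Net change = 1 − 0 = 1.
(Totals: 772 → 773.)

No — net change +1 (cost rises by 1).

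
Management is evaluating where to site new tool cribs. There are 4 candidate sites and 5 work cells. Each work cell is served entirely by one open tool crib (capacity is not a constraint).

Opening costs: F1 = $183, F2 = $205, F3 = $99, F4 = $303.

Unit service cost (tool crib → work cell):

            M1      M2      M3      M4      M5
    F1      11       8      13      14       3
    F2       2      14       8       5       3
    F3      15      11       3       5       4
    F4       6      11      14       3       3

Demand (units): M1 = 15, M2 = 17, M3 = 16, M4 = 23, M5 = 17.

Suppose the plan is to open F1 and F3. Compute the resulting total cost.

Each work cell is assigned to its cheapest site among the open ones.
{F1, F3}: M1→F1 11·15=165, M2→F1 8·17=136, M3→F3 3·16=48, M4→F3 5·23=115, M5→F1 3·17=51. Service 515; fixed 282; total 797.

Total cost: 797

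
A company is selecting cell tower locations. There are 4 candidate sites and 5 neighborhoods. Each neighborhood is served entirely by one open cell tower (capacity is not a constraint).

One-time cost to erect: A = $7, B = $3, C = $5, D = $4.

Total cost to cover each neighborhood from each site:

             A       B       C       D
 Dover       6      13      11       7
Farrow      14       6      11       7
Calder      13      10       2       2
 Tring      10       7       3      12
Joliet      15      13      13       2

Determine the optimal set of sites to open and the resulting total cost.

Open C and D; minimum total cost 30.

For any fixed open set, each neighborhood goes to its cheapest open site; total = fixed + service.
{C, D}: Dover→D 7, Farrow→D 7, Calder→C 2, Tring→C 3, Joliet→D 2. Service 21; fixed 9; total 30.
{B, D}: service 24 + fixed 7 = 31
{B, C, D}: service 20 + fixed 12 = 32
{A, B, C, D}: service 19 + fixed 19 = 38
(All 15 nonempty subsets were checked; C and D is lowest.)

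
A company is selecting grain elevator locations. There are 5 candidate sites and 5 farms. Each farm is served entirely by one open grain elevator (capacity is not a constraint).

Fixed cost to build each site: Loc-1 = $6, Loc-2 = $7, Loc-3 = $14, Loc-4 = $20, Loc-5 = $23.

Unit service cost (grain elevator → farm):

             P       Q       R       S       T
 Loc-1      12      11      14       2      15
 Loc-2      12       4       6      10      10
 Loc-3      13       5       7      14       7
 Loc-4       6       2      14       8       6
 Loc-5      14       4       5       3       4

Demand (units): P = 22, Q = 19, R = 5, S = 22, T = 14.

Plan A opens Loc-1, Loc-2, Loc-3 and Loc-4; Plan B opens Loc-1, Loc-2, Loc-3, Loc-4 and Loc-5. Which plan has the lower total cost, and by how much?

Plan B is cheaper by 10.

Plan A: {Loc-1, Loc-2, Loc-3, Loc-4}: P→Loc-4 6·22=132, Q→Loc-4 2·19=38, R→Loc-2 6·5=30, S→Loc-1 2·22=44, T→Loc-4 6·14=84. Service 328; fixed 47; total 375.
Plan B: {Loc-1, Loc-2, Loc-3, Loc-4, Loc-5}: P→Loc-4 6·22=132, Q→Loc-4 2·19=38, R→Loc-5 5·5=25, S→Loc-1 2·22=44, T→Loc-5 4·14=56. Service 295; fixed 70; total 365.
Difference: |375 − 365| = 10.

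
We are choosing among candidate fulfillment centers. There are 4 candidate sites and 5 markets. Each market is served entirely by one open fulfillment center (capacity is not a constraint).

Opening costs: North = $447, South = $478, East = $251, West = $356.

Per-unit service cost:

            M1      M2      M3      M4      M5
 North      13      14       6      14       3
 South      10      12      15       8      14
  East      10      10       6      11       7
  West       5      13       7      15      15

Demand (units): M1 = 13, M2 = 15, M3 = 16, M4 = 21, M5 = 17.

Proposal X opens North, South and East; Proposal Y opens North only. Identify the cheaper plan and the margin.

Proposal X: {North, South, East}: M1→South 10·13=130, M2→East 10·15=150, M3→North 6·16=96, M4→South 8·21=168, M5→North 3·17=51. Service 595; fixed 1176; total 1771.
Proposal Y: {North}: M1→North 13·13=169, M2→North 14·15=210, M3→North 6·16=96, M4→North 14·21=294, M5→North 3·17=51. Service 820; fixed 447; total 1267.
Difference: |1771 − 1267| = 504.

Proposal Y is cheaper by 504.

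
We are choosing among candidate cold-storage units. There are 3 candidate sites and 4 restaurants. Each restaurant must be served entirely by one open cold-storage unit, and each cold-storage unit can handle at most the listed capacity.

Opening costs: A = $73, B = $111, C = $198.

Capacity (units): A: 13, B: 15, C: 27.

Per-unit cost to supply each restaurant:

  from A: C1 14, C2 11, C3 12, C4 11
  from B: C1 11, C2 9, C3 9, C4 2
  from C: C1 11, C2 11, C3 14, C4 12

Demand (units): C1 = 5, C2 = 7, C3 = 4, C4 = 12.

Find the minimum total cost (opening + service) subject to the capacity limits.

Minimum total cost: 521

Open {B, C}: C1→C 11·5=55, C2→C 11·7=77, C3→C 14·4=56, C4→B 2·12=24.
Loads: B carries 12/15, C carries 16/27. Service 212; fixed 309; total 521.
Next best feasible plan costs 586.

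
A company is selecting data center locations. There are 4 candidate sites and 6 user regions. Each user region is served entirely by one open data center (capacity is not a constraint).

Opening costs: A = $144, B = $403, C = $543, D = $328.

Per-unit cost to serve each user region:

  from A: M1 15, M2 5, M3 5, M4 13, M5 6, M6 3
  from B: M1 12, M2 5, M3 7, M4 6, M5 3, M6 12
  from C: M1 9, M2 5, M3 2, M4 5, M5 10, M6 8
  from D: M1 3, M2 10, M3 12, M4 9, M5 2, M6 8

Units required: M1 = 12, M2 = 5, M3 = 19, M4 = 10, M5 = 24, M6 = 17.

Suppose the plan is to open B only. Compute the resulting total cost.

Total cost: 1041

Each user region is assigned to its cheapest site among the open ones.
{B}: M1→B 12·12=144, M2→B 5·5=25, M3→B 7·19=133, M4→B 6·10=60, M5→B 3·24=72, M6→B 12·17=204. Service 638; fixed 403; total 1041.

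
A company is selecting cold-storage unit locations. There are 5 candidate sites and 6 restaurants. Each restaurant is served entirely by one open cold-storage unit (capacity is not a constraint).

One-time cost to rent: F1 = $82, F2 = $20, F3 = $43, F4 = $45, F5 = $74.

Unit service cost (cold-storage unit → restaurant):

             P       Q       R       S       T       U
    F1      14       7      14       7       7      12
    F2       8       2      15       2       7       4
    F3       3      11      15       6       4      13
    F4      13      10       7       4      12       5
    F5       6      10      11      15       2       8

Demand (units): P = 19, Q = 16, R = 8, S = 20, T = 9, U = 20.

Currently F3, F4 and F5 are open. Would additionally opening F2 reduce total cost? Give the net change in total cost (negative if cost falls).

Current service cost with {F3, F4, F5}: 471.
Adding F2: each restaurant re-picks its cheapest; new service cost 283, saving 188.
Extra fixed cost: 20. Net change = 20 − 188 = -168.
(Totals: 633 → 465.)

Yes — net change −168 (cost falls by 168).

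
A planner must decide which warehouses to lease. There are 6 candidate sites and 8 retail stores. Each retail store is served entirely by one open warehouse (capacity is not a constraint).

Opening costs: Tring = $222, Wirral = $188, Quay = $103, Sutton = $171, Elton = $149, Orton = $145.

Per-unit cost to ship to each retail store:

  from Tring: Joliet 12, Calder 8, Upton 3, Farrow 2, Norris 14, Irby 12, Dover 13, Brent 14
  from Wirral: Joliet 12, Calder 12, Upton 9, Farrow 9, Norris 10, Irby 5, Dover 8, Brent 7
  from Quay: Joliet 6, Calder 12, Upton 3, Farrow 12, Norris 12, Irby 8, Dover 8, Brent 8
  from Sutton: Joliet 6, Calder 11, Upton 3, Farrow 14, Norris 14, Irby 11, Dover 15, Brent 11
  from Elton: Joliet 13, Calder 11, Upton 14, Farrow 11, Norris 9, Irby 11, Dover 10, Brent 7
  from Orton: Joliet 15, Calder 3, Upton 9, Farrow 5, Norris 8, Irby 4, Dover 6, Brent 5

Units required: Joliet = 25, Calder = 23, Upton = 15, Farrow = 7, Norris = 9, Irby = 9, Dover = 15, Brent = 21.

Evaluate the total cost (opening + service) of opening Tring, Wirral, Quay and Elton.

Total cost: 1448

Each retail store is assigned to its cheapest site among the open ones.
{Tring, Wirral, Quay, Elton}: Joliet→Quay 6·25=150, Calder→Tring 8·23=184, Upton→Tring 3·15=45, Farrow→Tring 2·7=14, Norris→Elton 9·9=81, Irby→Wirral 5·9=45, Dover→Wirral 8·15=120, Brent→Wirral 7·21=147. Service 786; fixed 662; total 1448.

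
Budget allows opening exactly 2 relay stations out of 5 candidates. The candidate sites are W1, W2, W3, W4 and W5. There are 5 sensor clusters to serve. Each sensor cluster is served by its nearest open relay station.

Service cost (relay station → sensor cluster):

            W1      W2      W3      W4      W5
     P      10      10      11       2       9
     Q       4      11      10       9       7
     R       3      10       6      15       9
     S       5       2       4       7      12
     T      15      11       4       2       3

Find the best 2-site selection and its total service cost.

Choose W1 and W4; total service cost 16.

With exactly 2 open, each sensor cluster uses its cheapest among the chosen.
{W1, W4}: P→W4 2, Q→W1 4, R→W1 3, S→W1 5, T→W4 2. Service cost 16.
{W3, W4}: service cost 23
{W1, W5}: service cost 24
Among all 10 size-2 choices, {W1, W4} is lowest.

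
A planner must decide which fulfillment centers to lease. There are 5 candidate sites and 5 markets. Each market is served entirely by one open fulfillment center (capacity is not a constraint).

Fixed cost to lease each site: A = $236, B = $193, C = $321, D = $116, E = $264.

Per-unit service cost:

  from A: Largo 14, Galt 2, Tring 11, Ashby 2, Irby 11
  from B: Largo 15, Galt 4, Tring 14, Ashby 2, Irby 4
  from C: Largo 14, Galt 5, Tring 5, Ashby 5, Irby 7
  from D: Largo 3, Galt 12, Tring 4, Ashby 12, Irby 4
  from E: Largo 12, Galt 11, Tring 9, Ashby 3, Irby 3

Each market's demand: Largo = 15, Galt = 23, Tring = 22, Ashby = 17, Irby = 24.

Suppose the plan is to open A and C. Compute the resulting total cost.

Total cost: 1125

Each market is assigned to its cheapest site among the open ones.
{A, C}: Largo→A 14·15=210, Galt→A 2·23=46, Tring→C 5·22=110, Ashby→A 2·17=34, Irby→C 7·24=168. Service 568; fixed 557; total 1125.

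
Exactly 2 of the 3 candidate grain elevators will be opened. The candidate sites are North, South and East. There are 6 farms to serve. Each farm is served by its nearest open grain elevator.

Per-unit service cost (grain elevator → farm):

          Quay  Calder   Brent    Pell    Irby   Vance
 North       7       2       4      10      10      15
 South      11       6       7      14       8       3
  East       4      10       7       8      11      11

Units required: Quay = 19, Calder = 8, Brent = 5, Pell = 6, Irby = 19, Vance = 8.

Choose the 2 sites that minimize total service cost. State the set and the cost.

With exactly 2 open, each farm uses its cheapest among the chosen.
{South, East}: Quay→East 4·19=76, Calder→South 6·8=48, Brent→South 7·5=35, Pell→East 8·6=48, Irby→South 8·19=152, Vance→South 3·8=24. Service cost 383.
{North, South}: service cost 405
{North, East}: service cost 438
Among all 3 size-2 choices, {South, East} is lowest.

Choose South and East; total service cost 383.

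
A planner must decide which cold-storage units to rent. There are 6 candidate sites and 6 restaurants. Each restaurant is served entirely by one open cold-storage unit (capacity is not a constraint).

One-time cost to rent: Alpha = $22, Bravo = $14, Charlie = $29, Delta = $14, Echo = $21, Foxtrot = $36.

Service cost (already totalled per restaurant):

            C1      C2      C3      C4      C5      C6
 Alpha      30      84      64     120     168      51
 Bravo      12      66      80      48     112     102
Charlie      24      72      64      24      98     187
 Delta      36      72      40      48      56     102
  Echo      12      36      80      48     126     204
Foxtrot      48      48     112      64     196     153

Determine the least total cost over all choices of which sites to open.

For any fixed open set, each restaurant goes to its cheapest open site; total = fixed + service.
{Alpha, Delta, Echo}: C1→Echo 12, C2→Echo 36, C3→Delta 40, C4→Delta 48, C5→Delta 56, C6→Alpha 51. Service 243; fixed 57; total 300.
{Alpha, Charlie, Delta, Echo}: service 219 + fixed 86 = 305
{Alpha, Bravo, Delta, Echo}: service 243 + fixed 71 = 314
{Alpha, Bravo, Charlie, Delta, Echo, Foxtrot}: service 219 + fixed 136 = 355
No other subset beats 300.

Minimum total cost: 300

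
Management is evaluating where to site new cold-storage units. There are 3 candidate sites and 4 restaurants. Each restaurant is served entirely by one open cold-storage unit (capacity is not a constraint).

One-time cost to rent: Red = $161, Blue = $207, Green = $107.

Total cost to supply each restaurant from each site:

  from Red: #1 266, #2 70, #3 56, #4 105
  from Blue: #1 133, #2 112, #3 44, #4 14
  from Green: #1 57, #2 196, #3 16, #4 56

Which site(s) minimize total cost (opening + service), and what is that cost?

Open Green only; minimum total cost 432.

For any fixed open set, each restaurant goes to its cheapest open site; total = fixed + service.
{Green}: #1→Green 57, #2→Green 196, #3→Green 16, #4→Green 56. Service 325; fixed 107; total 432.
{Red, Green}: service 199 + fixed 268 = 467
{Blue}: service 303 + fixed 207 = 510
{Red, Blue, Green}: service 157 + fixed 475 = 632
No other subset beats 432.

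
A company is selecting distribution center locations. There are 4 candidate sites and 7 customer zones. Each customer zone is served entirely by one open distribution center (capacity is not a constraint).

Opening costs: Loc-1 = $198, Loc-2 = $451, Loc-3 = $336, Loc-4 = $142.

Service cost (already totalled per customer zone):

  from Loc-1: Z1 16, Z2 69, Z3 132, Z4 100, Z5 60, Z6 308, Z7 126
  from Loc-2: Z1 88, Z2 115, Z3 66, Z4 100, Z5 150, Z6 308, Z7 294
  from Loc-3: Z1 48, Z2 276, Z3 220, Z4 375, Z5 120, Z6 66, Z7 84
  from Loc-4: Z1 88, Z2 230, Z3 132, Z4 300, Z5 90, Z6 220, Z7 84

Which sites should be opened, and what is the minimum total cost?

For any fixed open set, each customer zone goes to its cheapest open site; total = fixed + service.
{Loc-1}: Z1→Loc-1 16, Z2→Loc-1 69, Z3→Loc-1 132, Z4→Loc-1 100, Z5→Loc-1 60, Z6→Loc-1 308, Z7→Loc-1 126. Service 811; fixed 198; total 1009.
{Loc-1, Loc-4}: Z1→Loc-1 16, Z2→Loc-1 69, Z3→Loc-1 132, Z4→Loc-1 100, Z5→Loc-1 60, Z6→Loc-4 220, Z7→Loc-4 84. Service 681; fixed 340; total 1021.
{Loc-1, Loc-3}: Z1→Loc-1 16, Z2→Loc-1 69, Z3→Loc-1 132, Z4→Loc-1 100, Z5→Loc-1 60, Z6→Loc-3 66, Z7→Loc-3 84. Service 527; fixed 534; total 1061.
{Loc-1, Loc-2, Loc-3, Loc-4}: Z1→Loc-1 16, Z2→Loc-1 69, Z3→Loc-2 66, Z4→Loc-1 100, Z5→Loc-1 60, Z6→Loc-3 66, Z7→Loc-3 84. Service 461; fixed 1127; total 1588.
(All 15 nonempty subsets were checked; Loc-1 only is lowest.)

Open Loc-1 only; minimum total cost 1009.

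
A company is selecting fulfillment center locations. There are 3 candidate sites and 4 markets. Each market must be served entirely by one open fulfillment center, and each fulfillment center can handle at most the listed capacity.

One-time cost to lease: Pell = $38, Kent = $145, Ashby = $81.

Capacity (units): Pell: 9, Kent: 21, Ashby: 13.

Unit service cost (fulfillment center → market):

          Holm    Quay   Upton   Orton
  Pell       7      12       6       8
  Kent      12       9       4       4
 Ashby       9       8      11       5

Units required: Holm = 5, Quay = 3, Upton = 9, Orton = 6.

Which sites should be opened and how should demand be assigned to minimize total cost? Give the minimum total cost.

Minimum total cost: 305

Open {Pell, Kent}: Holm→Pell 7·5=35, Quay→Kent 9·3=27, Upton→Kent 4·9=36, Orton→Kent 4·6=24.
Loads: Pell carries 5/9, Kent carries 18/21. Service 122; fixed 183; total 305.
Next best feasible plan costs 314.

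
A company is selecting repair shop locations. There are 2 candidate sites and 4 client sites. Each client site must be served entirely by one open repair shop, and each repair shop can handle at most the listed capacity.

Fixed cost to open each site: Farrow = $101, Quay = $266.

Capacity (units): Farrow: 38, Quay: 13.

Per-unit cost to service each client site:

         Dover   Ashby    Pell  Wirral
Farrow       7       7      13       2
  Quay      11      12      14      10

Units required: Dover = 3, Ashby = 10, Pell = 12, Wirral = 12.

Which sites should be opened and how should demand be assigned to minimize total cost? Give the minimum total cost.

Minimum total cost: 372

Open {Farrow}: Dover→Farrow 7·3=21, Ashby→Farrow 7·10=70, Pell→Farrow 13·12=156, Wirral→Farrow 2·12=24.
Loads: Farrow carries 37/38. Service 271; fixed 101; total 372.
Next best feasible plan costs 638.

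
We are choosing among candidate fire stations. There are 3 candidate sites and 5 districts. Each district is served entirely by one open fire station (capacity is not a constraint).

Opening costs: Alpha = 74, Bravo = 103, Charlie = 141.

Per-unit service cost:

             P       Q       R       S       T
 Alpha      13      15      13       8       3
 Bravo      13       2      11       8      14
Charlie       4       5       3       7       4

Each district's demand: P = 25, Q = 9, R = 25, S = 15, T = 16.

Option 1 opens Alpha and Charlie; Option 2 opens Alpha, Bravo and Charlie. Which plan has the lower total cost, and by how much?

Option 1: {Alpha, Charlie}: P→Charlie 4·25=100, Q→Charlie 5·9=45, R→Charlie 3·25=75, S→Charlie 7·15=105, T→Alpha 3·16=48. Service 373; fixed 215; total 588.
Option 2: {Alpha, Bravo, Charlie}: P→Charlie 4·25=100, Q→Bravo 2·9=18, R→Charlie 3·25=75, S→Charlie 7·15=105, T→Alpha 3·16=48. Service 346; fixed 318; total 664.
Difference: |588 − 664| = 76.

Option 1 is cheaper by 76.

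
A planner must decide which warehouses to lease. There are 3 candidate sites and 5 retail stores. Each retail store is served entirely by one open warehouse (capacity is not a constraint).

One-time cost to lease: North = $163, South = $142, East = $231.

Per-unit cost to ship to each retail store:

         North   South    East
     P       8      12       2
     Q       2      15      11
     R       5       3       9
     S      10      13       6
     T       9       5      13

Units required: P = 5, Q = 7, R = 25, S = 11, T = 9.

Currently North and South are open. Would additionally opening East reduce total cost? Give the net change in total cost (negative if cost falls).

No — net change +157 (cost rises by 157).

Current service cost with {North, South}: 284.
Adding East: each retail store re-picks its cheapest; new service cost 210, saving 74.
Extra fixed cost: 231. Net change = 231 − 74 = 157.
(Totals: 589 → 746.)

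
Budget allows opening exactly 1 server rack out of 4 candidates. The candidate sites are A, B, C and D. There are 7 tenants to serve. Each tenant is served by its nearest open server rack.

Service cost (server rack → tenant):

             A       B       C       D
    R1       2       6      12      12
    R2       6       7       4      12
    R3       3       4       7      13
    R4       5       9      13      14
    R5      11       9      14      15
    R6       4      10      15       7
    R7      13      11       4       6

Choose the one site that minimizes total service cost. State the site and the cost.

Choose A only; total service cost 44.

With exactly 1 open, each tenant uses its cheapest among the chosen.
{A}: R1→A 2, R2→A 6, R3→A 3, R4→A 5, R5→A 11, R6→A 4, R7→A 13. Service cost 44.
{B}: service cost 56
{C}: service cost 69
Among all 4 size-1 choices, {A} is lowest.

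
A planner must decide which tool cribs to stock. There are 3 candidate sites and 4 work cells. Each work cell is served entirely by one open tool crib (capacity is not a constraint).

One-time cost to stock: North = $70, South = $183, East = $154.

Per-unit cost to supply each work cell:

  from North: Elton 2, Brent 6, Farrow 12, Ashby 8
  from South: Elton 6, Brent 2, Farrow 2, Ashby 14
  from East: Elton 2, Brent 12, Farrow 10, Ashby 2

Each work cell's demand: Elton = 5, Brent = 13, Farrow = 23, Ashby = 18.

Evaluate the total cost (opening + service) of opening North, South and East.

Total cost: 525

Each work cell is assigned to its cheapest site among the open ones.
{North, South, East}: Elton→North 2·5=10, Brent→South 2·13=26, Farrow→South 2·23=46, Ashby→East 2·18=36. Service 118; fixed 407; total 525.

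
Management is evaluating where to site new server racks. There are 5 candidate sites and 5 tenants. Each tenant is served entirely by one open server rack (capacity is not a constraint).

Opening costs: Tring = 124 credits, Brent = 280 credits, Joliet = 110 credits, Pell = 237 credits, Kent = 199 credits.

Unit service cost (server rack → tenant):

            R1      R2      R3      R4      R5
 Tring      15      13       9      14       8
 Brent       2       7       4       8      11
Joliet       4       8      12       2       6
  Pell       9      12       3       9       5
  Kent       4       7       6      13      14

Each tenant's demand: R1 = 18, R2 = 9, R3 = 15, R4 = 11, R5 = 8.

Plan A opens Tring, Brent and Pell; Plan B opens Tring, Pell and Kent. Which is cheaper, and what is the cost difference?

Plan A: {Tring, Brent, Pell}: R1→Brent 2·18=36, R2→Brent 7·9=63, R3→Pell 3·15=45, R4→Brent 8·11=88, R5→Pell 5·8=40. Service 272; fixed 641; total 913.
Plan B: {Tring, Pell, Kent}: R1→Kent 4·18=72, R2→Kent 7·9=63, R3→Pell 3·15=45, R4→Pell 9·11=99, R5→Pell 5·8=40. Service 319; fixed 560; total 879.
Difference: |913 − 879| = 34.

Plan B is cheaper by 34.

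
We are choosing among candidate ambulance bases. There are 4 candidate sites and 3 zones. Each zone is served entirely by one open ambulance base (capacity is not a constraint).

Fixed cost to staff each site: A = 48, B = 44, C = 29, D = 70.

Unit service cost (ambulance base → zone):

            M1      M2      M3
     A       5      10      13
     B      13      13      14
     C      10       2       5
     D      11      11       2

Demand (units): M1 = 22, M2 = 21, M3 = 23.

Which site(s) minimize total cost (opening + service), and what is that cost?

Open A and C; minimum total cost 344.

For any fixed open set, each zone goes to its cheapest open site; total = fixed + service.
{A, C}: M1→A 5·22=110, M2→C 2·21=42, M3→C 5·23=115. Service 267; fixed 77; total 344.
{A, C, D}: service 198 + fixed 147 = 345
{A, B, C}: service 267 + fixed 121 = 388
{A, B, C, D}: service 198 + fixed 191 = 389
(All 15 nonempty subsets were checked; A and C is lowest.)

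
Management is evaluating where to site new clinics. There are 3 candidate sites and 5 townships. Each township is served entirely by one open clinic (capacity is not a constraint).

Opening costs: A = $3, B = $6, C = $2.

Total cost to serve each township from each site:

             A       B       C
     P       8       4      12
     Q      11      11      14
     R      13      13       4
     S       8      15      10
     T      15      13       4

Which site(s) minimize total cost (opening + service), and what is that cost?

For any fixed open set, each township goes to its cheapest open site; total = fixed + service.
{A, C}: P→A 8, Q→A 11, R→C 4, S→A 8, T→C 4. Service 35; fixed 5; total 40.
{B, C}: P→B 4, Q→B 11, R→C 4, S→C 10, T→C 4. Service 33; fixed 8; total 41.
{A, B, C}: P→B 4, Q→A 11, R→C 4, S→A 8, T→C 4. Service 31; fixed 11; total 42.
{C}: P→C 12, Q→C 14, R→C 4, S→C 10, T→C 4. Service 44; fixed 2; total 46.
No other subset beats 40.

Open A and C; minimum total cost 40.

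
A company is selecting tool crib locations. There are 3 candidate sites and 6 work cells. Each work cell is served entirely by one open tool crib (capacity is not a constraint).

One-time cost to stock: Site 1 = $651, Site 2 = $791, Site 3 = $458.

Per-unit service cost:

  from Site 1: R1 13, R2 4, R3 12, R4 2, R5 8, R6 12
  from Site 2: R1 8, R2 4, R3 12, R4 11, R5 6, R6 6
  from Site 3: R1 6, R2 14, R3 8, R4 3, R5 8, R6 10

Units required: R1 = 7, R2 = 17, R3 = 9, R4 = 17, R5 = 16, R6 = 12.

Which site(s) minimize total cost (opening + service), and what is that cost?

For any fixed open set, each work cell goes to its cheapest open site; total = fixed + service.
{Site 3}: R1→Site 3 6·7=42, R2→Site 3 14·17=238, R3→Site 3 8·9=72, R4→Site 3 3·17=51, R5→Site 3 8·16=128, R6→Site 3 10·12=120. Service 651; fixed 458; total 1109.
{Site 1}: service 573 + fixed 651 = 1224
{Site 2}: R1→Site 2 8·7=56, R2→Site 2 4·17=68, R3→Site 2 12·9=108, R4→Site 2 11·17=187, R5→Site 2 6·16=96, R6→Site 2 6·12=72. Service 587; fixed 791; total 1378.
{Site 1, Site 2, Site 3}: service 384 + fixed 1900 = 2284
(All 7 nonempty subsets were checked; Site 3 only is lowest.)

Open Site 3 only; minimum total cost 1109.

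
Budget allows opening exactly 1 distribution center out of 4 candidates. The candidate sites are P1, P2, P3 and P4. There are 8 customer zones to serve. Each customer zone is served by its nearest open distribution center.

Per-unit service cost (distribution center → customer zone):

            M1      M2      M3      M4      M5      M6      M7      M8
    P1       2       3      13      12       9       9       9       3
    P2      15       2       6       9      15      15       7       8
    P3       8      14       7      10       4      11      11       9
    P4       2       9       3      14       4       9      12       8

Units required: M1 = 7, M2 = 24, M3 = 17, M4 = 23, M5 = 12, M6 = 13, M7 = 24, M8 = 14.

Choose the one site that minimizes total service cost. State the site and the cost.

With exactly 1 open, each customer zone uses its cheapest among the chosen.
{P1}: M1→P1 2·7=14, M2→P1 3·24=72, M3→P1 13·17=221, M4→P1 12·23=276, M5→P1 9·12=108, M6→P1 9·13=117, M7→P1 9·24=216, M8→P1 3·14=42. Service cost 1066.
{P2}: service cost 1117
{P4}: service cost 1168
Among all 4 size-1 choices, {P1} is lowest.

Choose P1 only; total service cost 1066.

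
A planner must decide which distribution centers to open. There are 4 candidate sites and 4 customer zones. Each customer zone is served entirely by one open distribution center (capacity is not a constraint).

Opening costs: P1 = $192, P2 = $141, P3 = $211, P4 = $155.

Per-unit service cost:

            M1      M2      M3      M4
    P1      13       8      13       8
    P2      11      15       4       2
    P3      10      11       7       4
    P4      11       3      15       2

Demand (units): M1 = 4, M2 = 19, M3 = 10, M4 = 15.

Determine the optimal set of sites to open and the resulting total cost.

For any fixed open set, each customer zone goes to its cheapest open site; total = fixed + service.
{P4}: M1→P4 11·4=44, M2→P4 3·19=57, M3→P4 15·10=150, M4→P4 2·15=30. Service 281; fixed 155; total 436.
{P2, P4}: M1→P2 11·4=44, M2→P4 3·19=57, M3→P2 4·10=40, M4→P2 2·15=30. Service 171; fixed 296; total 467.
{P2}: M1→P2 11·4=44, M2→P2 15·19=285, M3→P2 4·10=40, M4→P2 2·15=30. Service 399; fixed 141; total 540.
{P1, P2, P3, P4}: service 167 + fixed 699 = 866
(All 15 nonempty subsets were checked; P4 only is lowest.)

Open P4 only; minimum total cost 436.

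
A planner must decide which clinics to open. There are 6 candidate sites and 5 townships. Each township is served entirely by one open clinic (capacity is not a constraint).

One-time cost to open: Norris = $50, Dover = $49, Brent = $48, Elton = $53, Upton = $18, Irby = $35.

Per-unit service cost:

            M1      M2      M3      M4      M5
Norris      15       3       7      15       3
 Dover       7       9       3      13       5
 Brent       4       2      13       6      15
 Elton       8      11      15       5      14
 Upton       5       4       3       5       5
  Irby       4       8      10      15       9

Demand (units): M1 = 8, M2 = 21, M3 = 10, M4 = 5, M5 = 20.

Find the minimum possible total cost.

Minimum total cost: 286

For any fixed open set, each township goes to its cheapest open site; total = fixed + service.
{Norris, Upton}: M1→Upton 5·8=40, M2→Norris 3·21=63, M3→Upton 3·10=30, M4→Upton 5·5=25, M5→Norris 3·20=60. Service 218; fixed 68; total 286.
{Brent, Upton}: service 229 + fixed 66 = 295
{Upton}: service 279 + fixed 18 = 297
{Norris, Dover, Brent, Elton, Upton, Irby}: M1→Brent 4·8=32, M2→Brent 2·21=42, M3→Dover 3·10=30, M4→Elton 5·5=25, M5→Norris 3·20=60. Service 189; fixed 253; total 442.
No other subset beats 286.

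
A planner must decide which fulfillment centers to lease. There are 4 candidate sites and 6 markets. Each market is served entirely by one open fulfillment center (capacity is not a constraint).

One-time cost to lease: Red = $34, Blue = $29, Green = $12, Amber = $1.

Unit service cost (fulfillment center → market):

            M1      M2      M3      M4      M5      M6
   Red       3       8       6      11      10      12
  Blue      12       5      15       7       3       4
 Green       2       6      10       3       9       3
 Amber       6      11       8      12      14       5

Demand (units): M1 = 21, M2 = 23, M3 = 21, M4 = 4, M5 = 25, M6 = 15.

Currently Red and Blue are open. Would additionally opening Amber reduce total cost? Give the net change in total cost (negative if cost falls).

Current service cost with {Red, Blue}: 467.
Adding Amber: each market re-picks its cheapest; new service cost 467, saving 0.
Extra fixed cost: 1. Net change = 1 − 0 = 1.
(Totals: 530 → 531.)

No — net change +1 (cost rises by 1).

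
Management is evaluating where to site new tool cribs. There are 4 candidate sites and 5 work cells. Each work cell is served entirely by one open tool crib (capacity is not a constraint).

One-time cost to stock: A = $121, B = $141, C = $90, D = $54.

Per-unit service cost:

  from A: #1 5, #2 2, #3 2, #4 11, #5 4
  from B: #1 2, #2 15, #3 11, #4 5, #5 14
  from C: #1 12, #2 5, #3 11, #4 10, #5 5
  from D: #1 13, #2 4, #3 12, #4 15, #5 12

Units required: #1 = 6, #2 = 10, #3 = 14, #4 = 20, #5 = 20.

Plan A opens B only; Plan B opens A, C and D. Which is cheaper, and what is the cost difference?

Plan B is cheaper by 214.

Plan A: {B}: #1→B 2·6=12, #2→B 15·10=150, #3→B 11·14=154, #4→B 5·20=100, #5→B 14·20=280. Service 696; fixed 141; total 837.
Plan B: {A, C, D}: #1→A 5·6=30, #2→A 2·10=20, #3→A 2·14=28, #4→C 10·20=200, #5→A 4·20=80. Service 358; fixed 265; total 623.
Difference: |837 − 623| = 214.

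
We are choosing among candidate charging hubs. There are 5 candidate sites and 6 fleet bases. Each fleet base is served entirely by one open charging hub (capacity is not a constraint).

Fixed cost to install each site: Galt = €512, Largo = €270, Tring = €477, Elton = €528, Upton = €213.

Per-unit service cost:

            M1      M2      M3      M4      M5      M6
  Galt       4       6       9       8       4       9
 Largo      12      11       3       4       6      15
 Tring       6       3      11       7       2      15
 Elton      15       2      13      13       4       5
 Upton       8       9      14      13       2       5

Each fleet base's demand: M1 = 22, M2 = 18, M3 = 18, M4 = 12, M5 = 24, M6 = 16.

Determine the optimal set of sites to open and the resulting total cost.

Open Largo and Upton; minimum total cost 1051.

For any fixed open set, each fleet base goes to its cheapest open site; total = fixed + service.
{Largo, Upton}: M1→Upton 8·22=176, M2→Upton 9·18=162, M3→Largo 3·18=54, M4→Largo 4·12=48, M5→Upton 2·24=48, M6→Upton 5·16=80. Service 568; fixed 483; total 1051.
{Upton}: M1→Upton 8·22=176, M2→Upton 9·18=162, M3→Upton 14·18=252, M4→Upton 13·12=156, M5→Upton 2·24=48, M6→Upton 5·16=80. Service 874; fixed 213; total 1087.
{Galt}: M1→Galt 4·22=88, M2→Galt 6·18=108, M3→Galt 9·18=162, M4→Galt 8·12=96, M5→Galt 4·24=96, M6→Galt 9·16=144. Service 694; fixed 512; total 1206.
{Galt, Largo, Tring, Elton, Upton}: service 354 + fixed 2000 = 2354
No other subset beats 1051.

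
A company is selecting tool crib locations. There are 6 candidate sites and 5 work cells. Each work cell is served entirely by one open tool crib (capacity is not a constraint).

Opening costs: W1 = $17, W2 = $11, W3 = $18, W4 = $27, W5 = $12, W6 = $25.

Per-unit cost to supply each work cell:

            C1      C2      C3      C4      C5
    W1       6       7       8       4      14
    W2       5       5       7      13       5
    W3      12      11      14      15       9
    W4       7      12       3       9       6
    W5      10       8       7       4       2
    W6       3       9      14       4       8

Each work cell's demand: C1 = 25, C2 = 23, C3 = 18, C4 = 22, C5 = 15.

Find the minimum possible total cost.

Minimum total cost: 437

For any fixed open set, each work cell goes to its cheapest open site; total = fixed + service.
{W2, W4, W5, W6}: C1→W6 3·25=75, C2→W2 5·23=115, C3→W4 3·18=54, C4→W5 4·22=88, C5→W5 2·15=30. Service 362; fixed 75; total 437.
{W1, W2, W4, W5, W6}: C1→W6 3·25=75, C2→W2 5·23=115, C3→W4 3·18=54, C4→W1 4·22=88, C5→W5 2·15=30. Service 362; fixed 92; total 454.
{W2, W3, W4, W5, W6}: service 362 + fixed 93 = 455
{W1, W2, W3, W4, W5, W6}: service 362 + fixed 110 = 472
No other subset beats 437.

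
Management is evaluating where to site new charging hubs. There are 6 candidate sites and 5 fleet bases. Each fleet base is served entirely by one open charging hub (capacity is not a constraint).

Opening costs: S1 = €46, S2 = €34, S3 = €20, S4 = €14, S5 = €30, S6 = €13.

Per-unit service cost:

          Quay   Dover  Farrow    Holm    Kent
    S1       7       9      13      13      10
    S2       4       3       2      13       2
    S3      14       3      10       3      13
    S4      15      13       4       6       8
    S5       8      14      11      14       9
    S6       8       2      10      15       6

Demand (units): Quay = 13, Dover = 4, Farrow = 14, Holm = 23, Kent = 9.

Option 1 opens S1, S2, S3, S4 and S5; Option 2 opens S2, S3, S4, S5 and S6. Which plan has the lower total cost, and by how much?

Option 2 is cheaper by 37.

Option 1: {S1, S2, S3, S4, S5}: Quay→S2 4·13=52, Dover→S2 3·4=12, Farrow→S2 2·14=28, Holm→S3 3·23=69, Kent→S2 2·9=18. Service 179; fixed 144; total 323.
Option 2: {S2, S3, S4, S5, S6}: Quay→S2 4·13=52, Dover→S6 2·4=8, Farrow→S2 2·14=28, Holm→S3 3·23=69, Kent→S2 2·9=18. Service 175; fixed 111; total 286.
Difference: |323 − 286| = 37.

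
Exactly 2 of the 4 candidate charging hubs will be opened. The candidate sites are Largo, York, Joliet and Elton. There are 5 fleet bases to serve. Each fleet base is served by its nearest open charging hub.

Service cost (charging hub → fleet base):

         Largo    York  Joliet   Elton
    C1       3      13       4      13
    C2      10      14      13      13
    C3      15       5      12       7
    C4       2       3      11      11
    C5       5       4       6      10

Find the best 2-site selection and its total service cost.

Choose Largo and York; total service cost 24.

With exactly 2 open, each fleet base uses its cheapest among the chosen.
{Largo, York}: C1→Largo 3, C2→Largo 10, C3→York 5, C4→Largo 2, C5→York 4. Service cost 24.
{Largo, Elton}: service cost 27
{York, Joliet}: service cost 29
Among all 6 size-2 choices, {Largo, York} is lowest.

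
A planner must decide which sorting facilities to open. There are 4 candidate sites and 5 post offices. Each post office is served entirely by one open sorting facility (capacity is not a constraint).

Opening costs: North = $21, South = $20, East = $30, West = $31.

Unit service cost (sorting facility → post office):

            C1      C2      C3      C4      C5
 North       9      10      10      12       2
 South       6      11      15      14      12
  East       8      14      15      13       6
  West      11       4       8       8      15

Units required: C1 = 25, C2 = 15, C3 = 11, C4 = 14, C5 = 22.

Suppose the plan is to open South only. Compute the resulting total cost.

Each post office is assigned to its cheapest site among the open ones.
{South}: C1→South 6·25=150, C2→South 11·15=165, C3→South 15·11=165, C4→South 14·14=196, C5→South 12·22=264. Service 940; fixed 20; total 960.

Total cost: 960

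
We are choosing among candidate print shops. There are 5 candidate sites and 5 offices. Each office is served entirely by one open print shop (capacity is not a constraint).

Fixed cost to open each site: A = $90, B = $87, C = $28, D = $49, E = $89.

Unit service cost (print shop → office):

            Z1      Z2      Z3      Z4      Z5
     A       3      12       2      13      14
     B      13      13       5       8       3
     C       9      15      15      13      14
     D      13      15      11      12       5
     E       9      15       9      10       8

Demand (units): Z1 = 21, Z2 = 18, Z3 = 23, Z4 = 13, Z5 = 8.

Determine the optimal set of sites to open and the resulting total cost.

Open A and B; minimum total cost 630.

For any fixed open set, each office goes to its cheapest open site; total = fixed + service.
{A, B}: Z1→A 3·21=63, Z2→A 12·18=216, Z3→A 2·23=46, Z4→B 8·13=104, Z5→B 3·8=24. Service 453; fixed 177; total 630.
{A, B, C}: service 453 + fixed 205 = 658
{A, D}: service 521 + fixed 139 = 660
{A, B, C, D, E}: service 453 + fixed 343 = 796
No other subset beats 630.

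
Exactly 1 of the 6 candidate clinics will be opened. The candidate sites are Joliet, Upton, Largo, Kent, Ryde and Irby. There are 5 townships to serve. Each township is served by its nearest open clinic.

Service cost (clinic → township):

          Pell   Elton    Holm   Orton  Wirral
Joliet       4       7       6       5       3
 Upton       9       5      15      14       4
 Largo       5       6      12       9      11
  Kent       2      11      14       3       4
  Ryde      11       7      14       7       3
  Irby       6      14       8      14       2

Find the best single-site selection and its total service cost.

With exactly 1 open, each township uses its cheapest among the chosen.
{Joliet}: Pell→Joliet 4, Elton→Joliet 7, Holm→Joliet 6, Orton→Joliet 5, Wirral→Joliet 3. Service cost 25.
{Kent}: service cost 34
{Ryde}: service cost 42
Among all 6 size-1 choices, {Joliet} is lowest.

Choose Joliet only; total service cost 25.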